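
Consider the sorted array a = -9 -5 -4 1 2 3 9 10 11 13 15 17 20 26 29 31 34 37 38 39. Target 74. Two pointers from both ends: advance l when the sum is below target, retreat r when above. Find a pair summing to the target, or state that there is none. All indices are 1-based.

[1,20] -9+39=30 <74 → l++
[2,20] -5+39=34 <74 → l++
[3,20] -4+39=35 <74 → l++
[4,20] 1+39=40 <74 → l++
[5,20] 2+39=41 <74 → l++
[6,20] 3+39=42 <74 → l++
[7,20] 9+39=48 <74 → l++
[8,20] 10+39=49 <74 → l++
[9,20] 11+39=50 <74 → l++
[10,20] 13+39=52 <74 → l++
[11,20] 15+39=54 <74 → l++
[12,20] 17+39=56 <74 → l++
[13,20] 20+39=59 <74 → l++
[14,20] 26+39=65 <74 → l++
[15,20] 29+39=68 <74 → l++
[16,20] 31+39=70 <74 → l++
[17,20] 34+39=73 <74 → l++
[18,20] 37+39=76 >74 → r--
[18,19] 37+38=75 >74 → r--

no pair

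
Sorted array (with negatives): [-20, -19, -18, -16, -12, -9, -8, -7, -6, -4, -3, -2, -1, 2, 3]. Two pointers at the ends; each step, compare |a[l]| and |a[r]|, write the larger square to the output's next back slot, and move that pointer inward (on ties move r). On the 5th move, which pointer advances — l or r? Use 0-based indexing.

l

[0,14] |-20|>|3| out[14]=400 → l++
[1,14] |-19|>|3| out[13]=361 → l++
[2,14] |-18|>|3| out[12]=324 → l++
[3,14] |-16|>|3| out[11]=256 → l++
[4,14] |-12|>|3| out[10]=144 → l++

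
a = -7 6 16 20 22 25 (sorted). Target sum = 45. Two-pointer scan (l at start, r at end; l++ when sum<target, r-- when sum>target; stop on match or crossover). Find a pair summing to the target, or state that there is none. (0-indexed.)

(20, 25)

[0,5] -7+25=18 <45 → l++
[1,5] 6+25=31 <45 → l++
[2,5] 16+25=41 <45 → l++
[3,5] 20+25=45 → found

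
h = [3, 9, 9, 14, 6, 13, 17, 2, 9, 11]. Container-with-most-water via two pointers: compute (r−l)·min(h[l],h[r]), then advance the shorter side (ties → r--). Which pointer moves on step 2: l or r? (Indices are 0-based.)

[0,9] min(3,11)*9=27 best=27 * → l++
[1,9] min(9,11)*8=72 best=72 * → l++

l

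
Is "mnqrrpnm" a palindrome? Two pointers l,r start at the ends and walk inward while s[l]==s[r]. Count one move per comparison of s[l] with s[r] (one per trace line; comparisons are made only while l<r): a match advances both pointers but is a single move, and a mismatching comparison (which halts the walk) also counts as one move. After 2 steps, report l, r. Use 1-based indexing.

l=3, r=6

[1,8] 'm'=='m' → l++,r--
[2,7] 'n'=='n' → l++,r--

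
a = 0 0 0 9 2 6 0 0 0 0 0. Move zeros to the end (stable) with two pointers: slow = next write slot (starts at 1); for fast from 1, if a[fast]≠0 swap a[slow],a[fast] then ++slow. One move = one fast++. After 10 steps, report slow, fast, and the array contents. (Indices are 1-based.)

slow=4, fast=11, a=[9, 2, 6, 0, 0, 0, 0, 0, 0, 0, 0]

(s=1,f=1) a[fast]=0 → fast++
(s=1,f=2) a[fast]=0 → fast++
(s=1,f=3) a[fast]=0 → fast++
(s=1,f=4) a[fast]=9≠0 swap→a[1]=9 → slow++,fast++
(s=2,f=5) a[fast]=2≠0 swap→a[2]=2 → slow++,fast++
(s=3,f=6) a[fast]=6≠0 swap→a[3]=6 → slow++,fast++
(s=4,f=7) a[fast]=0 → fast++
(s=4,f=8) a[fast]=0 → fast++
(s=4,f=9) a[fast]=0 → fast++
(s=4,f=10) a[fast]=0 → fast++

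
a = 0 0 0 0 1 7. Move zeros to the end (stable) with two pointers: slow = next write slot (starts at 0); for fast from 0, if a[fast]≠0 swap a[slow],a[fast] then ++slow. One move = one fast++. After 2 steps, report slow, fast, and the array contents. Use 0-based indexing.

slow=0, fast=2, a=[0, 0, 0, 0, 1, 7]

(s=0,f=0) a[fast]=0 → fast++
(s=0,f=1) a[fast]=0 → fast++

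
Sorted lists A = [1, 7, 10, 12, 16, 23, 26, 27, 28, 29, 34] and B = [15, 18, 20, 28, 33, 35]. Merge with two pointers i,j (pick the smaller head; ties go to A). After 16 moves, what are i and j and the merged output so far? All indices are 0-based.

i=0 j=0: A[i]=1<=B[j]=15 take 1, i++
i=1 j=0: A[i]=7<=B[j]=15 take 7, i++
i=2 j=0: A[i]=10<=B[j]=15 take 10, i++
i=3 j=0: A[i]=12<=B[j]=15 take 12, i++
i=4 j=0: A[i]=16>B[j]=15 take 15, j++
i=4 j=1: A[i]=16<=B[j]=18 take 16, i++
i=5 j=1: A[i]=23>B[j]=18 take 18, j++
i=5 j=2: A[i]=23>B[j]=20 take 20, j++
i=5 j=3: A[i]=23<=B[j]=28 take 23, i++
i=6 j=3: A[i]=26<=B[j]=28 take 26, i++
i=7 j=3: A[i]=27<=B[j]=28 take 27, i++
i=8 j=3: A[i]=28<=B[j]=28 take 28, i++
i=9 j=3: A[i]=29>B[j]=28 take 28, j++
i=9 j=4: A[i]=29<=B[j]=33 take 29, i++
i=10 j=4: A[i]=34>B[j]=33 take 33, j++
i=10 j=5: A[i]=34<=B[j]=35 take 34, i++

i=11, j=5, merged so far=[1, 7, 10, 12, 15, 16, 18, 20, 23, 26, 27, 28, 28, 29, 33, 34]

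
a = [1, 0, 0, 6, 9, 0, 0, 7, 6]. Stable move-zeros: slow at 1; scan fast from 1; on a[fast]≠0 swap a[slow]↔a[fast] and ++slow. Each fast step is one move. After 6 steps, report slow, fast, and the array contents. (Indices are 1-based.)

slow=4, fast=7, a=[1, 6, 9, 0, 0, 0, 0, 7, 6]

slow=1 fast=1: a[fast]=1≠0 swap→a[1]=1, slow++,fast++
slow=2 fast=2: a[fast]=0, fast++
slow=2 fast=3: a[fast]=0, fast++
slow=2 fast=4: a[fast]=6≠0 swap→a[2]=6, slow++,fast++
slow=3 fast=5: a[fast]=9≠0 swap→a[3]=9, slow++,fast++
slow=4 fast=6: a[fast]=0, fast++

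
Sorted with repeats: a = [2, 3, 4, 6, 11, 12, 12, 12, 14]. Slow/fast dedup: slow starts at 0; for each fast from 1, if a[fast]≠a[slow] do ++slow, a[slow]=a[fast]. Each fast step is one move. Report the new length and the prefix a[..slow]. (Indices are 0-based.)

(s=0,f=1) a[fast]=3≠a[slow]=2 write a[1]=3 → slow++,fast++
(s=1,f=2) a[fast]=4≠a[slow]=3 write a[2]=4 → slow++,fast++
(s=2,f=3) a[fast]=6≠a[slow]=4 write a[3]=6 → slow++,fast++
(s=3,f=4) a[fast]=11≠a[slow]=6 write a[4]=11 → slow++,fast++
(s=4,f=5) a[fast]=12≠a[slow]=11 write a[5]=12 → slow++,fast++
(s=5,f=6) a[fast]=12=a[slow] dup → fast++
(s=5,f=7) a[fast]=12=a[slow] dup → fast++
(s=5,f=8) a[fast]=14≠a[slow]=12 write a[6]=14 → slow++,fast++

length 7; prefix = [2, 3, 4, 6, 11, 12, 14]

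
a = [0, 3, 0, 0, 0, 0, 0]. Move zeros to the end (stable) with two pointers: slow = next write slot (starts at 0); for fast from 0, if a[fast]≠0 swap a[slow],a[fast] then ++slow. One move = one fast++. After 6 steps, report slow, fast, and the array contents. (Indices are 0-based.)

slow=1, fast=6, a=[3, 0, 0, 0, 0, 0, 0]

slow=0 fast=0: a[fast]=0, fast++
slow=0 fast=1: a[fast]=3≠0 swap→a[0]=3, slow++,fast++
slow=1 fast=2: a[fast]=0, fast++
slow=1 fast=3: a[fast]=0, fast++
slow=1 fast=4: a[fast]=0, fast++
slow=1 fast=5: a[fast]=0, fast++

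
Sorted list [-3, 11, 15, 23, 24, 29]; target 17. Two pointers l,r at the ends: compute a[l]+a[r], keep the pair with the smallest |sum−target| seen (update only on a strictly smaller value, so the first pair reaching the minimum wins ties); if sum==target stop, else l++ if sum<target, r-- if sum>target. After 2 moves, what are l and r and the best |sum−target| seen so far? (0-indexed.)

l=0, r=3, best |Δ|=4

[0,5] -3+29=26 d=9 * → r--
[0,4] -3+24=21 d=4 * → r--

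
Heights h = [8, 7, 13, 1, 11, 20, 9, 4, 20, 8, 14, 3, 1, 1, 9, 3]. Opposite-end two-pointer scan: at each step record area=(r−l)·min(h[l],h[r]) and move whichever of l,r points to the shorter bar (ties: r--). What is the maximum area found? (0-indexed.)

max area = 112

[0,15] min(8,3)*15=45 best=45 * → r--
[0,14] min(8,9)*14=112 best=112 * → l++
[1,14] min(7,9)*13=91 best=112 → l++
[2,14] min(13,9)*12=108 best=112 → r--
[2,13] min(13,1)*11=11 best=112 → r--
[2,12] min(13,1)*10=10 best=112 → r--
[2,11] min(13,3)*9=27 best=112 → r--
[2,10] min(13,14)*8=104 best=112 → l++
[3,10] min(1,14)*7=7 best=112 → l++
[4,10] min(11,14)*6=66 best=112 → l++
[5,10] min(20,14)*5=70 best=112 → r--
[5,9] min(20,8)*4=32 best=112 → r--
[5,8] min(20,20)*3=60 best=112 → r--
[5,7] min(20,4)*2=8 best=112 → r--
[5,6] min(20,9)*1=9 best=112 → r--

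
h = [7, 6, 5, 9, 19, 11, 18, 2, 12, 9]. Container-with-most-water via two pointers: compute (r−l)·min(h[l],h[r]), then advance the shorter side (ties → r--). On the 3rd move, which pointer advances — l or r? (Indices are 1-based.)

l=1 r=10: min(7,9)*9=63 best=63 *, l++
l=2 r=10: min(6,9)*8=48 best=63, l++
l=3 r=10: min(5,9)*7=35 best=63, l++

l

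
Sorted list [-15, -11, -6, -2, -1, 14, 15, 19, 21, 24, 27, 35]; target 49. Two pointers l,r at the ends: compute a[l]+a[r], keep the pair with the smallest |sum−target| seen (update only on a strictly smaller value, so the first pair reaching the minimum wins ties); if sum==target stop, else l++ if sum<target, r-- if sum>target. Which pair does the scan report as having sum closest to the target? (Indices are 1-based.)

l=1 r=12: -15+35=20 d=29 *, l++
l=2 r=12: -11+35=24 d=25 *, l++
l=3 r=12: -6+35=29 d=20 *, l++
l=4 r=12: -2+35=33 d=16 *, l++
l=5 r=12: -1+35=34 d=15 *, l++
l=6 r=12: 14+35=49 d=0 *, stop

pair (14, 35) with sum 49 (|Δ|=0)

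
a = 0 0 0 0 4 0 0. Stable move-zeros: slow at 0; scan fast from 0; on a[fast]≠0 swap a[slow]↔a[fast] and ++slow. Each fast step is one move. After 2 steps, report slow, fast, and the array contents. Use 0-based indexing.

slow=0 fast=0: a[fast]=0, fast++
slow=0 fast=1: a[fast]=0, fast++

slow=0, fast=2, a=[0, 0, 0, 0, 4, 0, 0]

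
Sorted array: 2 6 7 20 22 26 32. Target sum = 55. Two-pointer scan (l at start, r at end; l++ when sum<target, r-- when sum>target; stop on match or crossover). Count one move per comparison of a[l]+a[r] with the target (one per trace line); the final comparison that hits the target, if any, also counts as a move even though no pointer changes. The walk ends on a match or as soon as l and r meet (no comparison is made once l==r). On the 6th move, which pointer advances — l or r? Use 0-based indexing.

r

l=0 r=6: 2+32=34 <55, l++
l=1 r=6: 6+32=38 <55, l++
l=2 r=6: 7+32=39 <55, l++
l=3 r=6: 20+32=52 <55, l++
l=4 r=6: 22+32=54 <55, l++
l=5 r=6: 26+32=58 >55, r--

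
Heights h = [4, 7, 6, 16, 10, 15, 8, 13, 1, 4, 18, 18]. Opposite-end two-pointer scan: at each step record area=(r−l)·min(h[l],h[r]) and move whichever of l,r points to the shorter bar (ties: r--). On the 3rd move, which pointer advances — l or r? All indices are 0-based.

l

[0,11] min(4,18)*11=44 best=44 * → l++
[1,11] min(7,18)*10=70 best=70 * → l++
[2,11] min(6,18)*9=54 best=70 → l++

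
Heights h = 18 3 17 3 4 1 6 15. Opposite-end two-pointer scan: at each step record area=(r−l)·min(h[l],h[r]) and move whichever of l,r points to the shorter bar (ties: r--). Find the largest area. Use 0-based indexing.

[0,7] min(18,15)*7=105 best=105 * → r--
[0,6] min(18,6)*6=36 best=105 → r--
[0,5] min(18,1)*5=5 best=105 → r--
[0,4] min(18,4)*4=16 best=105 → r--
[0,3] min(18,3)*3=9 best=105 → r--
[0,2] min(18,17)*2=34 best=105 → r--
[0,1] min(18,3)*1=3 best=105 → r--

max area = 105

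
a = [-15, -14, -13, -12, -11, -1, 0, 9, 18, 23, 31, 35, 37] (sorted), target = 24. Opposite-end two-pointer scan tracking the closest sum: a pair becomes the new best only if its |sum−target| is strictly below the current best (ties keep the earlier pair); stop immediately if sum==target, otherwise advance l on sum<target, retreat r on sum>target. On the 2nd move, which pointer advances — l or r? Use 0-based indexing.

[0,12] -15+37=22 d=2 * → l++
[1,12] -14+37=23 d=1 * → l++

l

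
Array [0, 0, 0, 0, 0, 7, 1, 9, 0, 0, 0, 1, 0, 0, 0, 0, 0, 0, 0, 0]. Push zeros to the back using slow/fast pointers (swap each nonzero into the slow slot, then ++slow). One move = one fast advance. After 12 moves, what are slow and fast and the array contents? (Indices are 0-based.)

(s=0,f=0) a[fast]=0 → fast++
(s=0,f=1) a[fast]=0 → fast++
(s=0,f=2) a[fast]=0 → fast++
(s=0,f=3) a[fast]=0 → fast++
(s=0,f=4) a[fast]=0 → fast++
(s=0,f=5) a[fast]=7≠0 swap→a[0]=7 → slow++,fast++
(s=1,f=6) a[fast]=1≠0 swap→a[1]=1 → slow++,fast++
(s=2,f=7) a[fast]=9≠0 swap→a[2]=9 → slow++,fast++
(s=3,f=8) a[fast]=0 → fast++
(s=3,f=9) a[fast]=0 → fast++
(s=3,f=10) a[fast]=0 → fast++
(s=3,f=11) a[fast]=1≠0 swap→a[3]=1 → slow++,fast++

slow=4, fast=12, a=[7, 1, 9, 1, 0, 0, 0, 0, 0, 0, 0, 0, 0, 0, 0, 0, 0, 0, 0, 0]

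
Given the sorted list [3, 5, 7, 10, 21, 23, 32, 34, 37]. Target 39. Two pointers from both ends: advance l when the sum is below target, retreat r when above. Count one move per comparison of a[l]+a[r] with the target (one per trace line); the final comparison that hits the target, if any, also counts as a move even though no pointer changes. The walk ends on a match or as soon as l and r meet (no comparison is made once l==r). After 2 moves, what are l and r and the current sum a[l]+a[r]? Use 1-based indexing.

l=1 r=9: 3+37=40 >39, r--
l=1 r=8: 3+34=37 <39, l++

l=2, r=8, sum=39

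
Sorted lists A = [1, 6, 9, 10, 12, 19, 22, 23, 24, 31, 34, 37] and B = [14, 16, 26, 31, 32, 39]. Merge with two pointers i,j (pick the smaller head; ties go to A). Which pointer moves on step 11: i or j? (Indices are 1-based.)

i

[i=1,j=1] A[i]=1<=B[j]=14 take 1 → i++
[i=2,j=1] A[i]=6<=B[j]=14 take 6 → i++
[i=3,j=1] A[i]=9<=B[j]=14 take 9 → i++
[i=4,j=1] A[i]=10<=B[j]=14 take 10 → i++
[i=5,j=1] A[i]=12<=B[j]=14 take 12 → i++
[i=6,j=1] A[i]=19>B[j]=14 take 14 → j++
[i=6,j=2] A[i]=19>B[j]=16 take 16 → j++
[i=6,j=3] A[i]=19<=B[j]=26 take 19 → i++
[i=7,j=3] A[i]=22<=B[j]=26 take 22 → i++
[i=8,j=3] A[i]=23<=B[j]=26 take 23 → i++
[i=9,j=3] A[i]=24<=B[j]=26 take 24 → i++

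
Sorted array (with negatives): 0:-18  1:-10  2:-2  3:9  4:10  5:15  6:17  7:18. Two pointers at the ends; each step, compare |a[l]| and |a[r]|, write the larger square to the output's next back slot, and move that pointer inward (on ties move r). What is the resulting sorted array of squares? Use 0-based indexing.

[0,7] |-18|<=|18| out[7]=324 → r--
[0,6] |-18|>|17| out[6]=324 → l++
[1,6] |-10|<=|17| out[5]=289 → r--
[1,5] |-10|<=|15| out[4]=225 → r--
[1,4] |-10|<=|10| out[3]=100 → r--
[1,3] |-10|>|9| out[2]=100 → l++
[2,3] |-2|<=|9| out[1]=81 → r--
[2,2] |-2|<=|-2| out[0]=4 → r--

[4, 81, 100, 100, 225, 289, 324, 324]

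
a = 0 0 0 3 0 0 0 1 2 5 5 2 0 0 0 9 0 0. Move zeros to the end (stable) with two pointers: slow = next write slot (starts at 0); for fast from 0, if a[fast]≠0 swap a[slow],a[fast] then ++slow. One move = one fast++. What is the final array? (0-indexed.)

slow=0 fast=0: a[fast]=0, fast++
slow=0 fast=1: a[fast]=0, fast++
slow=0 fast=2: a[fast]=0, fast++
slow=0 fast=3: a[fast]=3≠0 swap→a[0]=3, slow++,fast++
slow=1 fast=4: a[fast]=0, fast++
slow=1 fast=5: a[fast]=0, fast++
slow=1 fast=6: a[fast]=0, fast++
slow=1 fast=7: a[fast]=1≠0 swap→a[1]=1, slow++,fast++
slow=2 fast=8: a[fast]=2≠0 swap→a[2]=2, slow++,fast++
slow=3 fast=9: a[fast]=5≠0 swap→a[3]=5, slow++,fast++
slow=4 fast=10: a[fast]=5≠0 swap→a[4]=5, slow++,fast++
slow=5 fast=11: a[fast]=2≠0 swap→a[5]=2, slow++,fast++
slow=6 fast=12: a[fast]=0, fast++
slow=6 fast=13: a[fast]=0, fast++
slow=6 fast=14: a[fast]=0, fast++
slow=6 fast=15: a[fast]=9≠0 swap→a[6]=9, slow++,fast++
slow=7 fast=16: a[fast]=0, fast++
slow=7 fast=17: a[fast]=0, fast++

[3, 1, 2, 5, 5, 2, 9, 0, 0, 0, 0, 0, 0, 0, 0, 0, 0, 0]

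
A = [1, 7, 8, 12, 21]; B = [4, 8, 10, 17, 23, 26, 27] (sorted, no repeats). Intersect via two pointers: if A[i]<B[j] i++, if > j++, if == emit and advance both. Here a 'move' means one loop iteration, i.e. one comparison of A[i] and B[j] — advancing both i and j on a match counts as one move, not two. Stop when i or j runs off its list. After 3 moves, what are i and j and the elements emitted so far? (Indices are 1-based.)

i=3, j=2, emitted=[]

i=1 j=1: 1<4, i++
i=2 j=1: 7>4, j++
i=2 j=2: 7<8, i++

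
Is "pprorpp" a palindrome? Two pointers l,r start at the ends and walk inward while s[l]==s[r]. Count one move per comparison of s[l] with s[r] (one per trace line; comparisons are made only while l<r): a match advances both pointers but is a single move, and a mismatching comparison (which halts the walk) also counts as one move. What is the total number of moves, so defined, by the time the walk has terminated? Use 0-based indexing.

3 moves

[0,6] 'p'=='p' → l++,r--
[1,5] 'p'=='p' → l++,r--
[2,4] 'r'=='r' → l++,r--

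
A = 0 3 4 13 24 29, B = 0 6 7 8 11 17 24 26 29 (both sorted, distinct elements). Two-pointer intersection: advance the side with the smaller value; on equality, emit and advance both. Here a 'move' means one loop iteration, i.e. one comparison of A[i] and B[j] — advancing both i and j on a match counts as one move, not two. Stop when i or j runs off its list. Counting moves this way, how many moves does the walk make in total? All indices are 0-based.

i=0 j=0: 0==0 emit, i++,j++
i=1 j=1: 3<6, i++
i=2 j=1: 4<6, i++
i=3 j=1: 13>6, j++
i=3 j=2: 13>7, j++
i=3 j=3: 13>8, j++
i=3 j=4: 13>11, j++
i=3 j=5: 13<17, i++
i=4 j=5: 24>17, j++
i=4 j=6: 24==24 emit, i++,j++
i=5 j=7: 29>26, j++
i=5 j=8: 29==29 emit, i++,j++

12 moves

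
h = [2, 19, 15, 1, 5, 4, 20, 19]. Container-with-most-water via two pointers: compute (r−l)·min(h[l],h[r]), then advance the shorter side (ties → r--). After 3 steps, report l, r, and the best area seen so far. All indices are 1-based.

l=1 r=8: min(2,19)*7=14 best=14 *, l++
l=2 r=8: min(19,19)*6=114 best=114 *, r--
l=2 r=7: min(19,20)*5=95 best=114, l++

l=3, r=7, best area=114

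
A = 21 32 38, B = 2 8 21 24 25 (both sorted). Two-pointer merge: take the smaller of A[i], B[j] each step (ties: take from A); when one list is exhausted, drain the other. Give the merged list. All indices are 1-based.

i=1 j=1: A[i]=21>B[j]=2 take 2, j++
i=1 j=2: A[i]=21>B[j]=8 take 8, j++
i=1 j=3: A[i]=21<=B[j]=21 take 21, i++
i=2 j=3: A[i]=32>B[j]=21 take 21, j++
i=2 j=4: A[i]=32>B[j]=24 take 24, j++
i=2 j=5: A[i]=32>B[j]=25 take 25, j++
i=2 j=6: B done, take A[i]=32, i++
i=3 j=6: B done, take A[i]=38, i++

[2, 8, 21, 21, 24, 25, 32, 38]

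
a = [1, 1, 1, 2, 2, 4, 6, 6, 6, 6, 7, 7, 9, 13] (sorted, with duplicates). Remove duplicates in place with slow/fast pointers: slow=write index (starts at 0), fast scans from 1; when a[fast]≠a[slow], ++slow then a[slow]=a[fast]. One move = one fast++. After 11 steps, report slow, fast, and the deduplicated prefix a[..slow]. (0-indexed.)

slow=4, fast=12, prefix=[1, 2, 4, 6, 7]

(s=0,f=1) a[fast]=1=a[slow] dup → fast++
(s=0,f=2) a[fast]=1=a[slow] dup → fast++
(s=0,f=3) a[fast]=2≠a[slow]=1 write a[1]=2 → slow++,fast++
(s=1,f=4) a[fast]=2=a[slow] dup → fast++
(s=1,f=5) a[fast]=4≠a[slow]=2 write a[2]=4 → slow++,fast++
(s=2,f=6) a[fast]=6≠a[slow]=4 write a[3]=6 → slow++,fast++
(s=3,f=7) a[fast]=6=a[slow] dup → fast++
(s=3,f=8) a[fast]=6=a[slow] dup → fast++
(s=3,f=9) a[fast]=6=a[slow] dup → fast++
(s=3,f=10) a[fast]=7≠a[slow]=6 write a[4]=7 → slow++,fast++
(s=4,f=11) a[fast]=7=a[slow] dup → fast++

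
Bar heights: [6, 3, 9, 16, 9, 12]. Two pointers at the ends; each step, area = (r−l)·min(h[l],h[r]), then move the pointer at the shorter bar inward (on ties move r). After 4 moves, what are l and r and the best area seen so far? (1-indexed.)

l=4, r=5, best area=30

l=1 r=6: min(6,12)*5=30 best=30 *, l++
l=2 r=6: min(3,12)*4=12 best=30, l++
l=3 r=6: min(9,12)*3=27 best=30, l++
l=4 r=6: min(16,12)*2=24 best=30, r--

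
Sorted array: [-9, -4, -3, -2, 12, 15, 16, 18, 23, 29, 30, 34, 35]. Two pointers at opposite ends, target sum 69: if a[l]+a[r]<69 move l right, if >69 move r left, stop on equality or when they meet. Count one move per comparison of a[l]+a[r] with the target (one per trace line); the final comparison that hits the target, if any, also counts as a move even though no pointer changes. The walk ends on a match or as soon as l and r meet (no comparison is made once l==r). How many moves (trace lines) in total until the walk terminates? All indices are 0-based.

12 moves

[0,12] -9+35=26 <69 → l++
[1,12] -4+35=31 <69 → l++
[2,12] -3+35=32 <69 → l++
[3,12] -2+35=33 <69 → l++
[4,12] 12+35=47 <69 → l++
[5,12] 15+35=50 <69 → l++
[6,12] 16+35=51 <69 → l++
[7,12] 18+35=53 <69 → l++
[8,12] 23+35=58 <69 → l++
[9,12] 29+35=64 <69 → l++
[10,12] 30+35=65 <69 → l++
[11,12] 34+35=69 → found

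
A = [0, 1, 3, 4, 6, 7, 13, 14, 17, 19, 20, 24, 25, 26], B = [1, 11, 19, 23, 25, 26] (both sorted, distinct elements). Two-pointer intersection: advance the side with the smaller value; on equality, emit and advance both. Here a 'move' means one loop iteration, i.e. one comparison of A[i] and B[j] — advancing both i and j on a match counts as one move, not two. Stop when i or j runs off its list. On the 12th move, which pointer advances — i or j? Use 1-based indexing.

[i=1,j=1] 0<1 → i++
[i=2,j=1] 1==1 emit → i++,j++
[i=3,j=2] 3<11 → i++
[i=4,j=2] 4<11 → i++
[i=5,j=2] 6<11 → i++
[i=6,j=2] 7<11 → i++
[i=7,j=2] 13>11 → j++
[i=7,j=3] 13<19 → i++
[i=8,j=3] 14<19 → i++
[i=9,j=3] 17<19 → i++
[i=10,j=3] 19==19 emit → i++,j++
[i=11,j=4] 20<23 → i++

i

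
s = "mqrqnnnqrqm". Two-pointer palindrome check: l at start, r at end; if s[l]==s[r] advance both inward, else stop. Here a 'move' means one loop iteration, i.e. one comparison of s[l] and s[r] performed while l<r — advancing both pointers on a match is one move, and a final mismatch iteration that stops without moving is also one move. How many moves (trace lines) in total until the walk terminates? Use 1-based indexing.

[1,11] 'm'=='m' → l++,r--
[2,10] 'q'=='q' → l++,r--
[3,9] 'r'=='r' → l++,r--
[4,8] 'q'=='q' → l++,r--
[5,7] 'n'=='n' → l++,r--

5 moves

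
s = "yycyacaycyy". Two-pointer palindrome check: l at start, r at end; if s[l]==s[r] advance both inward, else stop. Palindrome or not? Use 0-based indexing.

palindrome

l=0 r=10: 'y'=='y', l++,r--
l=1 r=9: 'y'=='y', l++,r--
l=2 r=8: 'c'=='c', l++,r--
l=3 r=7: 'y'=='y', l++,r--
l=4 r=6: 'a'=='a', l++,r--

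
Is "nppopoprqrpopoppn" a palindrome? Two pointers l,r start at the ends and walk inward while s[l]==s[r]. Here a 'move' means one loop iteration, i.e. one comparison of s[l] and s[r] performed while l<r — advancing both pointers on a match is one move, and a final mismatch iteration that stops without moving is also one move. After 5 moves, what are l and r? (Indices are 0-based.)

l=5, r=11

l=0 r=16: 'n'=='n', l++,r--
l=1 r=15: 'p'=='p', l++,r--
l=2 r=14: 'p'=='p', l++,r--
l=3 r=13: 'o'=='o', l++,r--
l=4 r=12: 'p'=='p', l++,r--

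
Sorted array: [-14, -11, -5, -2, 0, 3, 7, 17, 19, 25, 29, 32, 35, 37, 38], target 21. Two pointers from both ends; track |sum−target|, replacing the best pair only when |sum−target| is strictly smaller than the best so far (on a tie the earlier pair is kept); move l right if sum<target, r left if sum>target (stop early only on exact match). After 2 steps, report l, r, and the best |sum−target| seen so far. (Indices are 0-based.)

l=0 r=14: -14+38=24 d=3 *, r--
l=0 r=13: -14+37=23 d=2 *, r--

l=0, r=12, best |Δ|=2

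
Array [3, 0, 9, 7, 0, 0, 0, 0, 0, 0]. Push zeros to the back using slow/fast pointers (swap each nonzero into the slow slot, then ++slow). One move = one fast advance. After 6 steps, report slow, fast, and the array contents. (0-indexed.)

slow=3, fast=6, a=[3, 9, 7, 0, 0, 0, 0, 0, 0, 0]

(s=0,f=0) a[fast]=3≠0 swap→a[0]=3 → slow++,fast++
(s=1,f=1) a[fast]=0 → fast++
(s=1,f=2) a[fast]=9≠0 swap→a[1]=9 → slow++,fast++
(s=2,f=3) a[fast]=7≠0 swap→a[2]=7 → slow++,fast++
(s=3,f=4) a[fast]=0 → fast++
(s=3,f=5) a[fast]=0 → fast++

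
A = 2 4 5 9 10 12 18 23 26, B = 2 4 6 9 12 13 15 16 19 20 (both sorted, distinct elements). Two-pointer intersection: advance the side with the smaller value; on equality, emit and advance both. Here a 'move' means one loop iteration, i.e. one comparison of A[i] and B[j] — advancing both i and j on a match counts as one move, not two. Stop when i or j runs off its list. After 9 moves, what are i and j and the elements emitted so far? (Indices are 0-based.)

i=6, j=7, emitted=[2, 4, 9, 12]

[i=0,j=0] 2==2 emit → i++,j++
[i=1,j=1] 4==4 emit → i++,j++
[i=2,j=2] 5<6 → i++
[i=3,j=2] 9>6 → j++
[i=3,j=3] 9==9 emit → i++,j++
[i=4,j=4] 10<12 → i++
[i=5,j=4] 12==12 emit → i++,j++
[i=6,j=5] 18>13 → j++
[i=6,j=6] 18>15 → j++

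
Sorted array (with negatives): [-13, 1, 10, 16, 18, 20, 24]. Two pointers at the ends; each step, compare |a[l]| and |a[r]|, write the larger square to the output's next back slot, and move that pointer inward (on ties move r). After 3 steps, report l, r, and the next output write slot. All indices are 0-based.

l=0, r=3, next write slot=3

[0,6] |-13|<=|24| out[6]=576 → r--
[0,5] |-13|<=|20| out[5]=400 → r--
[0,4] |-13|<=|18| out[4]=324 → r--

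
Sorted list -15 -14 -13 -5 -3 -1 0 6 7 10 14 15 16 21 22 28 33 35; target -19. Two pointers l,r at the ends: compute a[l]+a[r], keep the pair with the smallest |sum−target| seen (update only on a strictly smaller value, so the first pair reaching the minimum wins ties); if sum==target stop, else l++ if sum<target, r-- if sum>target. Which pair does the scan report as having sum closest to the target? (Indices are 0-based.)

l=0 r=17: -15+35=20 d=39 *, r--
l=0 r=16: -15+33=18 d=37 *, r--
l=0 r=15: -15+28=13 d=32 *, r--
l=0 r=14: -15+22=7 d=26 *, r--
l=0 r=13: -15+21=6 d=25 *, r--
l=0 r=12: -15+16=1 d=20 *, r--
l=0 r=11: -15+15=0 d=19 *, r--
l=0 r=10: -15+14=-1 d=18 *, r--
l=0 r=9: -15+10=-5 d=14 *, r--
l=0 r=8: -15+7=-8 d=11 *, r--
l=0 r=7: -15+6=-9 d=10 *, r--
l=0 r=6: -15+0=-15 d=4 *, r--
l=0 r=5: -15+-1=-16 d=3 *, r--
l=0 r=4: -15+-3=-18 d=1 *, r--
l=0 r=3: -15+-5=-20 d=1, l++
l=1 r=3: -14+-5=-19 d=0 *, stop

pair (-14, -5) with sum -19 (|Δ|=0)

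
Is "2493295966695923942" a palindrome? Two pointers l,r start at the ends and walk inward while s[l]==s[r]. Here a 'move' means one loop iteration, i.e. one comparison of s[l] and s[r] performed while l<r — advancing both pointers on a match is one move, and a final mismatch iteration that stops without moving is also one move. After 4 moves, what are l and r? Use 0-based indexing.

l=4, r=14

l=0 r=18: '2'=='2', l++,r--
l=1 r=17: '4'=='4', l++,r--
l=2 r=16: '9'=='9', l++,r--
l=3 r=15: '3'=='3', l++,r--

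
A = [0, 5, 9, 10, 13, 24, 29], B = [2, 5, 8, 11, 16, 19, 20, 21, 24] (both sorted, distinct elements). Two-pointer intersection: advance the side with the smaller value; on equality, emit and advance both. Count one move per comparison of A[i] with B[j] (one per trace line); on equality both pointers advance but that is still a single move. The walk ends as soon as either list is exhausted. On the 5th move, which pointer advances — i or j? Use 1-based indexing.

i

[i=1,j=1] 0<2 → i++
[i=2,j=1] 5>2 → j++
[i=2,j=2] 5==5 emit → i++,j++
[i=3,j=3] 9>8 → j++
[i=3,j=4] 9<11 → i++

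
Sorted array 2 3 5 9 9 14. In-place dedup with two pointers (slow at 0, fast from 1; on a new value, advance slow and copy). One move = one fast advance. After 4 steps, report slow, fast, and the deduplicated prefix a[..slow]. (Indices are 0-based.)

slow=3, fast=5, prefix=[2, 3, 5, 9]

slow=0 fast=1: a[fast]=3≠a[slow]=2 write a[1]=3, slow++,fast++
slow=1 fast=2: a[fast]=5≠a[slow]=3 write a[2]=5, slow++,fast++
slow=2 fast=3: a[fast]=9≠a[slow]=5 write a[3]=9, slow++,fast++
slow=3 fast=4: a[fast]=9=a[slow] dup, fast++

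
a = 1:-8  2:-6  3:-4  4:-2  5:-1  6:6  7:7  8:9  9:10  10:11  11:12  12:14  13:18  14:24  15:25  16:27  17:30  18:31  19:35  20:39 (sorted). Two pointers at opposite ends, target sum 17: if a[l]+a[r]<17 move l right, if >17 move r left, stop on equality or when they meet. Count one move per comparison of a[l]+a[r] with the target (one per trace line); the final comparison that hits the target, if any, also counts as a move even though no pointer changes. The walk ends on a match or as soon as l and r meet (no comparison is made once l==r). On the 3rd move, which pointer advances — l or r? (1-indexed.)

l=1 r=20: -8+39=31 >17, r--
l=1 r=19: -8+35=27 >17, r--
l=1 r=18: -8+31=23 >17, r--

r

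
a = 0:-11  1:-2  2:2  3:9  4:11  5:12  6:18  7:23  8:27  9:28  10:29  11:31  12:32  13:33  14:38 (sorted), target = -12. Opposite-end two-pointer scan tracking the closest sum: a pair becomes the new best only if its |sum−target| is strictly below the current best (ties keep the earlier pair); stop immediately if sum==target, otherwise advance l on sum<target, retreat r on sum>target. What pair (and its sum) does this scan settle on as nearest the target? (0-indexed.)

pair (-11, -2) with sum -13 (|Δ|=1)

l=0 r=14: -11+38=27 d=39 *, r--
l=0 r=13: -11+33=22 d=34 *, r--
l=0 r=12: -11+32=21 d=33 *, r--
l=0 r=11: -11+31=20 d=32 *, r--
l=0 r=10: -11+29=18 d=30 *, r--
l=0 r=9: -11+28=17 d=29 *, r--
l=0 r=8: -11+27=16 d=28 *, r--
l=0 r=7: -11+23=12 d=24 *, r--
l=0 r=6: -11+18=7 d=19 *, r--
l=0 r=5: -11+12=1 d=13 *, r--
l=0 r=4: -11+11=0 d=12 *, r--
l=0 r=3: -11+9=-2 d=10 *, r--
l=0 r=2: -11+2=-9 d=3 *, r--
l=0 r=1: -11+-2=-13 d=1 *, l++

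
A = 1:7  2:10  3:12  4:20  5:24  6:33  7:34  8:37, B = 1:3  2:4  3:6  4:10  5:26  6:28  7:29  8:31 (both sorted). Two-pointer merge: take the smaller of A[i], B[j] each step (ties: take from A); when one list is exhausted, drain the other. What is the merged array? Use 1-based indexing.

[3, 4, 6, 7, 10, 10, 12, 20, 24, 26, 28, 29, 31, 33, 34, 37]

[i=1,j=1] A[i]=7>B[j]=3 take 3 → j++
[i=1,j=2] A[i]=7>B[j]=4 take 4 → j++
[i=1,j=3] A[i]=7>B[j]=6 take 6 → j++
[i=1,j=4] A[i]=7<=B[j]=10 take 7 → i++
[i=2,j=4] A[i]=10<=B[j]=10 take 10 → i++
[i=3,j=4] A[i]=12>B[j]=10 take 10 → j++
[i=3,j=5] A[i]=12<=B[j]=26 take 12 → i++
[i=4,j=5] A[i]=20<=B[j]=26 take 20 → i++
[i=5,j=5] A[i]=24<=B[j]=26 take 24 → i++
[i=6,j=5] A[i]=33>B[j]=26 take 26 → j++
[i=6,j=6] A[i]=33>B[j]=28 take 28 → j++
[i=6,j=7] A[i]=33>B[j]=29 take 29 → j++
[i=6,j=8] A[i]=33>B[j]=31 take 31 → j++
[i=6,j=9] B done, take A[i]=33 → i++
[i=7,j=9] B done, take A[i]=34 → i++
[i=8,j=9] B done, take A[i]=37 → i++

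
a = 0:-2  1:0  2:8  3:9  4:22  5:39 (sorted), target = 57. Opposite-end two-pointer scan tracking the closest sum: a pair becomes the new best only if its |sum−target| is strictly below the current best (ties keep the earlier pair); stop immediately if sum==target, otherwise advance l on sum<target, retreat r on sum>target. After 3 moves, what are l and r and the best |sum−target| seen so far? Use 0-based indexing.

l=3, r=5, best |Δ|=10

l=0 r=5: -2+39=37 d=20 *, l++
l=1 r=5: 0+39=39 d=18 *, l++
l=2 r=5: 8+39=47 d=10 *, l++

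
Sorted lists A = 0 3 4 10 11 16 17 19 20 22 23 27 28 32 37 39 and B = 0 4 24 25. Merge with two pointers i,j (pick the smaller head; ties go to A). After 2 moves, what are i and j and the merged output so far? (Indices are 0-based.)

i=0 j=0: A[i]=0<=B[j]=0 take 0, i++
i=1 j=0: A[i]=3>B[j]=0 take 0, j++

i=1, j=1, merged so far=[0, 0]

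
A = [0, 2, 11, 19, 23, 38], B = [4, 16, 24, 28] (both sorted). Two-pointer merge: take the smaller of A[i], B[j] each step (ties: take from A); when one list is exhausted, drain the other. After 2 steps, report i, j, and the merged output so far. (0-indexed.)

i=2, j=0, merged so far=[0, 2]

[i=0,j=0] A[i]=0<=B[j]=4 take 0 → i++
[i=1,j=0] A[i]=2<=B[j]=4 take 2 → i++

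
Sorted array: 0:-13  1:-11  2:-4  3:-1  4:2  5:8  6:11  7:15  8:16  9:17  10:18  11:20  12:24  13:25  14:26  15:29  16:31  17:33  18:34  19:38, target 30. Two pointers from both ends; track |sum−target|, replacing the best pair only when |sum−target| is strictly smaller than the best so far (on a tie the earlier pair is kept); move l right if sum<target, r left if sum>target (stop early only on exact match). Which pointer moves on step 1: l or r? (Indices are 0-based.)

l=0 r=19: -13+38=25 d=5 *, l++

l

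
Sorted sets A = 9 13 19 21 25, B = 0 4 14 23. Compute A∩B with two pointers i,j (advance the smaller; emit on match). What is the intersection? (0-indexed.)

intersection = []

[i=0,j=0] 9>0 → j++
[i=0,j=1] 9>4 → j++
[i=0,j=2] 9<14 → i++
[i=1,j=2] 13<14 → i++
[i=2,j=2] 19>14 → j++
[i=2,j=3] 19<23 → i++
[i=3,j=3] 21<23 → i++
[i=4,j=3] 25>23 → j++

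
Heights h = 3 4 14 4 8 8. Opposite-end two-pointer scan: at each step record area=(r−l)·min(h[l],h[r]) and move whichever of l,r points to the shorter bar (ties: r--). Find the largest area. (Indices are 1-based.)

l=1 r=6: min(3,8)*5=15 best=15 *, l++
l=2 r=6: min(4,8)*4=16 best=16 *, l++
l=3 r=6: min(14,8)*3=24 best=24 *, r--
l=3 r=5: min(14,8)*2=16 best=24, r--
l=3 r=4: min(14,4)*1=4 best=24, r--

max area = 24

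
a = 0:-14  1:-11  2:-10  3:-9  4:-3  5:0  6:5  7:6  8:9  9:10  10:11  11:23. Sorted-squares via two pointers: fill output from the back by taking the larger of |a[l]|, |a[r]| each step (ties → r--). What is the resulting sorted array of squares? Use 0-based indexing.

[0, 9, 25, 36, 81, 81, 100, 100, 121, 121, 196, 529]

l=0 r=11: |-14|<=|23| out[11]=529, r--
l=0 r=10: |-14|>|11| out[10]=196, l++
l=1 r=10: |-11|<=|11| out[9]=121, r--
l=1 r=9: |-11|>|10| out[8]=121, l++
l=2 r=9: |-10|<=|10| out[7]=100, r--
l=2 r=8: |-10|>|9| out[6]=100, l++
l=3 r=8: |-9|<=|9| out[5]=81, r--
l=3 r=7: |-9|>|6| out[4]=81, l++
l=4 r=7: |-3|<=|6| out[3]=36, r--
l=4 r=6: |-3|<=|5| out[2]=25, r--
l=4 r=5: |-3|>|0| out[1]=9, l++
l=5 r=5: |0|<=|0| out[0]=0, r--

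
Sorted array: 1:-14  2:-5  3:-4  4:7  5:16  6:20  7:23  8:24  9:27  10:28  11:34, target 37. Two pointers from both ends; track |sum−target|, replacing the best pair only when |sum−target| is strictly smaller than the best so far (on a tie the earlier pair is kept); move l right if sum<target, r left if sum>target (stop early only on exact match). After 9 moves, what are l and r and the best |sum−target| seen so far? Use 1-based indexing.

l=5, r=6, best |Δ|=2

l=1 r=11: -14+34=20 d=17 *, l++
l=2 r=11: -5+34=29 d=8 *, l++
l=3 r=11: -4+34=30 d=7 *, l++
l=4 r=11: 7+34=41 d=4 *, r--
l=4 r=10: 7+28=35 d=2 *, l++
l=5 r=10: 16+28=44 d=7, r--
l=5 r=9: 16+27=43 d=6, r--
l=5 r=8: 16+24=40 d=3, r--
l=5 r=7: 16+23=39 d=2, r--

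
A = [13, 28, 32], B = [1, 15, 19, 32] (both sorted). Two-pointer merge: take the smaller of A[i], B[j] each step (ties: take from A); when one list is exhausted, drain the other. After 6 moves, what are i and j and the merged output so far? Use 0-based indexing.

[i=0,j=0] A[i]=13>B[j]=1 take 1 → j++
[i=0,j=1] A[i]=13<=B[j]=15 take 13 → i++
[i=1,j=1] A[i]=28>B[j]=15 take 15 → j++
[i=1,j=2] A[i]=28>B[j]=19 take 19 → j++
[i=1,j=3] A[i]=28<=B[j]=32 take 28 → i++
[i=2,j=3] A[i]=32<=B[j]=32 take 32 → i++

i=3, j=3, merged so far=[1, 13, 15, 19, 28, 32]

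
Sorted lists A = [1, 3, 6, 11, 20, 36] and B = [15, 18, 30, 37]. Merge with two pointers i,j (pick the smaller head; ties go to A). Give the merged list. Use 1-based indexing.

[i=1,j=1] A[i]=1<=B[j]=15 take 1 → i++
[i=2,j=1] A[i]=3<=B[j]=15 take 3 → i++
[i=3,j=1] A[i]=6<=B[j]=15 take 6 → i++
[i=4,j=1] A[i]=11<=B[j]=15 take 11 → i++
[i=5,j=1] A[i]=20>B[j]=15 take 15 → j++
[i=5,j=2] A[i]=20>B[j]=18 take 18 → j++
[i=5,j=3] A[i]=20<=B[j]=30 take 20 → i++
[i=6,j=3] A[i]=36>B[j]=30 take 30 → j++
[i=6,j=4] A[i]=36<=B[j]=37 take 36 → i++
[i=7,j=4] A done, take B[j]=37 → j++

[1, 3, 6, 11, 15, 18, 20, 30, 36, 37]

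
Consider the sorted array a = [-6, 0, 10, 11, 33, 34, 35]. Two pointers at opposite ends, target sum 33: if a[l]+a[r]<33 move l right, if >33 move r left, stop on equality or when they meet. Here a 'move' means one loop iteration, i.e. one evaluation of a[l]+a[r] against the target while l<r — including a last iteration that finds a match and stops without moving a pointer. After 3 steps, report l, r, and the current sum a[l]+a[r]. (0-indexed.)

l=1, r=4, sum=33

[0,6] -6+35=29 <33 → l++
[1,6] 0+35=35 >33 → r--
[1,5] 0+34=34 >33 → r--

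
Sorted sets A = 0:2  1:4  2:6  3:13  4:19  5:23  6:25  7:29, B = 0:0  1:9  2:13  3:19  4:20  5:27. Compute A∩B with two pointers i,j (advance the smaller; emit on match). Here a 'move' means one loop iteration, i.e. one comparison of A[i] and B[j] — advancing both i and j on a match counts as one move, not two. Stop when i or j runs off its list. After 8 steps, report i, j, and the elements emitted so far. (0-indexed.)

[i=0,j=0] 2>0 → j++
[i=0,j=1] 2<9 → i++
[i=1,j=1] 4<9 → i++
[i=2,j=1] 6<9 → i++
[i=3,j=1] 13>9 → j++
[i=3,j=2] 13==13 emit → i++,j++
[i=4,j=3] 19==19 emit → i++,j++
[i=5,j=4] 23>20 → j++

i=5, j=5, emitted=[13, 19]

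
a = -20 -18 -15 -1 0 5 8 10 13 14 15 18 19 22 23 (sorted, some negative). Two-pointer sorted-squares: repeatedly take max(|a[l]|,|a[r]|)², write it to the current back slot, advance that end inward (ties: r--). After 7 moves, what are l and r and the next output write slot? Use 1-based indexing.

l=3, r=10, next write slot=8

[1,15] |-20|<=|23| out[15]=529 → r--
[1,14] |-20|<=|22| out[14]=484 → r--
[1,13] |-20|>|19| out[13]=400 → l++
[2,13] |-18|<=|19| out[12]=361 → r--
[2,12] |-18|<=|18| out[11]=324 → r--
[2,11] |-18|>|15| out[10]=324 → l++
[3,11] |-15|<=|15| out[9]=225 → r--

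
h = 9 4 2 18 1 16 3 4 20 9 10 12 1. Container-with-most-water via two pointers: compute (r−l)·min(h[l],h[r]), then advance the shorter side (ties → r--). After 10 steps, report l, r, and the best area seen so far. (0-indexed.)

l=6, r=8, best area=99

[0,12] min(9,1)*12=12 best=12 * → r--
[0,11] min(9,12)*11=99 best=99 * → l++
[1,11] min(4,12)*10=40 best=99 → l++
[2,11] min(2,12)*9=18 best=99 → l++
[3,11] min(18,12)*8=96 best=99 → r--
[3,10] min(18,10)*7=70 best=99 → r--
[3,9] min(18,9)*6=54 best=99 → r--
[3,8] min(18,20)*5=90 best=99 → l++
[4,8] min(1,20)*4=4 best=99 → l++
[5,8] min(16,20)*3=48 best=99 → l++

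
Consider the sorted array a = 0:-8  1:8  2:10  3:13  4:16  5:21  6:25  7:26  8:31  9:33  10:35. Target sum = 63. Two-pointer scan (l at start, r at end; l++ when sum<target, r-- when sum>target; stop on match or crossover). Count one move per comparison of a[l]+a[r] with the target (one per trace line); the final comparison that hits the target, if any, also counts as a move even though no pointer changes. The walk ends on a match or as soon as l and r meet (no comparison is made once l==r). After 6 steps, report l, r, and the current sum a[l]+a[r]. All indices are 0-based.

l=6, r=10, sum=60

[0,10] -8+35=27 <63 → l++
[1,10] 8+35=43 <63 → l++
[2,10] 10+35=45 <63 → l++
[3,10] 13+35=48 <63 → l++
[4,10] 16+35=51 <63 → l++
[5,10] 21+35=56 <63 → l++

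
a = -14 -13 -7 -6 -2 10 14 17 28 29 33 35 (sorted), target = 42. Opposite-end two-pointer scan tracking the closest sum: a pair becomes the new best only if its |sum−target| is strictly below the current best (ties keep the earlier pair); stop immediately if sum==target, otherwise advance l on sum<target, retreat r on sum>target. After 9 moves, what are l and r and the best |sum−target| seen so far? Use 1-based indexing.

l=7, r=9, best |Δ|=1

l=1 r=12: -14+35=21 d=21 *, l++
l=2 r=12: -13+35=22 d=20 *, l++
l=3 r=12: -7+35=28 d=14 *, l++
l=4 r=12: -6+35=29 d=13 *, l++
l=5 r=12: -2+35=33 d=9 *, l++
l=6 r=12: 10+35=45 d=3 *, r--
l=6 r=11: 10+33=43 d=1 *, r--
l=6 r=10: 10+29=39 d=3, l++
l=7 r=10: 14+29=43 d=1, r--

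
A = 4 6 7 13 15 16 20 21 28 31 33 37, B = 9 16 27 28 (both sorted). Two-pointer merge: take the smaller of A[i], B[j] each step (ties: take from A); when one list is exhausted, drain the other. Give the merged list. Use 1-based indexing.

[4, 6, 7, 9, 13, 15, 16, 16, 20, 21, 27, 28, 28, 31, 33, 37]

i=1 j=1: A[i]=4<=B[j]=9 take 4, i++
i=2 j=1: A[i]=6<=B[j]=9 take 6, i++
i=3 j=1: A[i]=7<=B[j]=9 take 7, i++
i=4 j=1: A[i]=13>B[j]=9 take 9, j++
i=4 j=2: A[i]=13<=B[j]=16 take 13, i++
i=5 j=2: A[i]=15<=B[j]=16 take 15, i++
i=6 j=2: A[i]=16<=B[j]=16 take 16, i++
i=7 j=2: A[i]=20>B[j]=16 take 16, j++
i=7 j=3: A[i]=20<=B[j]=27 take 20, i++
i=8 j=3: A[i]=21<=B[j]=27 take 21, i++
i=9 j=3: A[i]=28>B[j]=27 take 27, j++
i=9 j=4: A[i]=28<=B[j]=28 take 28, i++
i=10 j=4: A[i]=31>B[j]=28 take 28, j++
i=10 j=5: B done, take A[i]=31, i++
i=11 j=5: B done, take A[i]=33, i++
i=12 j=5: B done, take A[i]=37, i++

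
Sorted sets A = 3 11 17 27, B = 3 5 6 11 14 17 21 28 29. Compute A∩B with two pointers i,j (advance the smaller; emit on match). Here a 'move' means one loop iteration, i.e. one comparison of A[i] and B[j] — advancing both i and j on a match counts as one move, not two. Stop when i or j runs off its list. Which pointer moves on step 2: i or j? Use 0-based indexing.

i=0 j=0: 3==3 emit, i++,j++
i=1 j=1: 11>5, j++

j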